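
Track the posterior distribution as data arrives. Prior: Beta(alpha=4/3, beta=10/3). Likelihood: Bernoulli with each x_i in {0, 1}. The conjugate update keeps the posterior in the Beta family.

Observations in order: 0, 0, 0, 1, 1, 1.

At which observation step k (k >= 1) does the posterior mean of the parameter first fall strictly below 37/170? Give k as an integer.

obs 1: x=0 → posterior Beta(4/3, 13/3)
obs 2: x=0 → posterior Beta(4/3, 16/3)
obs 3: x=0 → posterior Beta(4/3, 19/3)
obs 4: x=1 → posterior Beta(7/3, 19/3)
obs 5: x=1 → posterior Beta(10/3, 19/3)
obs 6: x=1 → posterior Beta(13/3, 19/3)

k = 2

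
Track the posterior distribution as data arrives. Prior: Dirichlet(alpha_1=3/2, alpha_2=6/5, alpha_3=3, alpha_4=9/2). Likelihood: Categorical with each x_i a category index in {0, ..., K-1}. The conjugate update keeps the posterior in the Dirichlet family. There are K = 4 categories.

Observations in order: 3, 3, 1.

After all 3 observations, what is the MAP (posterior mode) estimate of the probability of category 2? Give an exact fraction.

5/23

obs 1: x=3 → posterior Dirichlet(3/2, 6/5, 3, 11/2)
obs 2: x=3 → posterior Dirichlet(3/2, 6/5, 3, 13/2)
obs 3: x=1 → posterior Dirichlet(3/2, 11/5, 3, 13/2)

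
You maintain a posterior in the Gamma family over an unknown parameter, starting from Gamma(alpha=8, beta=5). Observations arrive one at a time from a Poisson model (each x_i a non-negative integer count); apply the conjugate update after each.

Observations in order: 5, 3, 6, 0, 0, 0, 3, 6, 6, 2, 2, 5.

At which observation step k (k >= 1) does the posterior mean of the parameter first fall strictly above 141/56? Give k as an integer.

k = 3

obs 1: x=5 → posterior Gamma(13, 6)
obs 2: x=3 → posterior Gamma(16, 7)
obs 3: x=6 → posterior Gamma(22, 8)
obs 4: x=0 → posterior Gamma(22, 9)
obs 5: x=0 → posterior Gamma(22, 10)
obs 6: x=0 → posterior Gamma(22, 11)
obs 7: x=3 → posterior Gamma(25, 12)
obs 8: x=6 → posterior Gamma(31, 13)
obs 9: x=6 → posterior Gamma(37, 14)
obs 10: x=2 → posterior Gamma(39, 15)
obs 11: x=2 → posterior Gamma(41, 16)
obs 12: x=5 → posterior Gamma(46, 17)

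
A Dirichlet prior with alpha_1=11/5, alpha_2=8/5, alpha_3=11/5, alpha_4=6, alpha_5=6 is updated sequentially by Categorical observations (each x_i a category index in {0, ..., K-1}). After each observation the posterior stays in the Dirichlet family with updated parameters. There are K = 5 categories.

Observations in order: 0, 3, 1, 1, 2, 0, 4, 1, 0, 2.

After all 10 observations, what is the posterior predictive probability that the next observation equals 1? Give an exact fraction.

23/140

obs 1: x=0 → posterior Dirichlet(16/5, 8/5, 11/5, 6, 6)
obs 2: x=3 → posterior Dirichlet(16/5, 8/5, 11/5, 7, 6)
obs 3: x=1 → posterior Dirichlet(16/5, 13/5, 11/5, 7, 6)
obs 4: x=1 → posterior Dirichlet(16/5, 18/5, 11/5, 7, 6)
obs 5: x=2 → posterior Dirichlet(16/5, 18/5, 16/5, 7, 6)
obs 6: x=0 → posterior Dirichlet(21/5, 18/5, 16/5, 7, 6)
obs 7: x=4 → posterior Dirichlet(21/5, 18/5, 16/5, 7, 7)
obs 8: x=1 → posterior Dirichlet(21/5, 23/5, 16/5, 7, 7)
obs 9: x=0 → posterior Dirichlet(26/5, 23/5, 16/5, 7, 7)
obs 10: x=2 → posterior Dirichlet(26/5, 23/5, 21/5, 7, 7)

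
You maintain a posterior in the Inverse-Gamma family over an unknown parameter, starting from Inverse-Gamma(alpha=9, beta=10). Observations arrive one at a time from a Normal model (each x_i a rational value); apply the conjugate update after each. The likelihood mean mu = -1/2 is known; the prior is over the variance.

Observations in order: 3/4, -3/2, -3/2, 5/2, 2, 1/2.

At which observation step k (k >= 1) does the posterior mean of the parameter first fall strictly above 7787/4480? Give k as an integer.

obs 1: x=3/4 → posterior Inverse-Gamma(19/2, 345/32)
obs 2: x=-3/2 → posterior Inverse-Gamma(10, 361/32)
obs 3: x=-3/2 → posterior Inverse-Gamma(21/2, 377/32)
obs 4: x=5/2 → posterior Inverse-Gamma(11, 521/32)
obs 5: x=2 → posterior Inverse-Gamma(23/2, 621/32)
obs 6: x=1/2 → posterior Inverse-Gamma(12, 637/32)

k = 5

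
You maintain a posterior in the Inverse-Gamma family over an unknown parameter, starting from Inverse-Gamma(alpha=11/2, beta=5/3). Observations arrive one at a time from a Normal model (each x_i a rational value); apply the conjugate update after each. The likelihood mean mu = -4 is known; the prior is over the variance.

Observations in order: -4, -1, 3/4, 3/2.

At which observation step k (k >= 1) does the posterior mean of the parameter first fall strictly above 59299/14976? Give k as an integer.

k = 4

obs 1: x=-4 → posterior Inverse-Gamma(6, 5/3)
obs 2: x=-1 → posterior Inverse-Gamma(13/2, 37/6)
obs 3: x=3/4 → posterior Inverse-Gamma(7, 1675/96)
obs 4: x=3/2 → posterior Inverse-Gamma(15/2, 3127/96)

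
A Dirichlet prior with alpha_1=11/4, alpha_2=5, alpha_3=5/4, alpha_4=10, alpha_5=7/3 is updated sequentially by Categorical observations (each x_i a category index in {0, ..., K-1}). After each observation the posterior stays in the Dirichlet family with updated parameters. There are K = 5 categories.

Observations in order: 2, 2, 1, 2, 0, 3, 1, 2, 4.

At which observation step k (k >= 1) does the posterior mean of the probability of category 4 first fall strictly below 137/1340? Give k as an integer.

k = 2

obs 1: x=2 → posterior Dirichlet(11/4, 5, 9/4, 10, 7/3)
obs 2: x=2 → posterior Dirichlet(11/4, 5, 13/4, 10, 7/3)
obs 3: x=1 → posterior Dirichlet(11/4, 6, 13/4, 10, 7/3)
obs 4: x=2 → posterior Dirichlet(11/4, 6, 17/4, 10, 7/3)
obs 5: x=0 → posterior Dirichlet(15/4, 6, 17/4, 10, 7/3)
obs 6: x=3 → posterior Dirichlet(15/4, 6, 17/4, 11, 7/3)
obs 7: x=1 → posterior Dirichlet(15/4, 7, 17/4, 11, 7/3)
obs 8: x=2 → posterior Dirichlet(15/4, 7, 21/4, 11, 7/3)
obs 9: x=4 → posterior Dirichlet(15/4, 7, 21/4, 11, 10/3)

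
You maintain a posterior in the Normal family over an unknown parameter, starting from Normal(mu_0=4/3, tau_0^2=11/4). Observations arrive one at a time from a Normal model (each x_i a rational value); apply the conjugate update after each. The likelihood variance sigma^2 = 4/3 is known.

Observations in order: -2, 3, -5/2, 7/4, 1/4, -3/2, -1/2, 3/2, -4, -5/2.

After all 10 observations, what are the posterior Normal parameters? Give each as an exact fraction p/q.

mu_0=-1159/2076, tau_0^2=22/173

obs 1: x=-2 → posterior Normal(-134/147, 44/49)
obs 2: x=3 → posterior Normal(163/246, 22/41)
obs 3: x=-5/2 → posterior Normal(-169/690, 44/115)
obs 4: x=7/4 → posterior Normal(355/1776, 11/37)
obs 5: x=1/4 → posterior Normal(227/1086, 44/181)
obs 6: x=-3/2 → posterior Normal(-35/642, 22/107)
obs 7: x=-1/2 → posterior Normal(-13/114, 44/247)
obs 8: x=3/2 → posterior Normal(8/105, 11/70)
obs 9: x=-4 → posterior Normal(-332/939, 44/313)
obs 10: x=-5/2 → posterior Normal(-1159/2076, 22/173)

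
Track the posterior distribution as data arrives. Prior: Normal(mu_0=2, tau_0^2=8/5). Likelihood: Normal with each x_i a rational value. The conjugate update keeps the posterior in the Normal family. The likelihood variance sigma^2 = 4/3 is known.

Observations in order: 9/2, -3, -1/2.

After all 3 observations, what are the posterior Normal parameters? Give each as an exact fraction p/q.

obs 1: x=9/2 → posterior Normal(37/11, 8/11)
obs 2: x=-3 → posterior Normal(19/17, 8/17)
obs 3: x=-1/2 → posterior Normal(16/23, 8/23)

mu_0=16/23, tau_0^2=8/23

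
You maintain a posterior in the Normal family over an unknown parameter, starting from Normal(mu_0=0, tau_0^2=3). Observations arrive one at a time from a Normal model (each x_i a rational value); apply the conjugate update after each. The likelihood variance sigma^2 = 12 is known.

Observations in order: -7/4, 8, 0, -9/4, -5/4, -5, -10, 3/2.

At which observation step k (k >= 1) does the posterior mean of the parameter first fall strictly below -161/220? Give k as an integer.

obs 1: x=-7/4 → posterior Normal(-7/20, 12/5)
obs 2: x=8 → posterior Normal(25/24, 2)
obs 3: x=0 → posterior Normal(25/28, 12/7)
obs 4: x=-9/4 → posterior Normal(1/2, 3/2)
obs 5: x=-5/4 → posterior Normal(11/36, 4/3)
obs 6: x=-5 → posterior Normal(-9/40, 6/5)
obs 7: x=-10 → posterior Normal(-49/44, 12/11)
obs 8: x=3/2 → posterior Normal(-43/48, 1)

k = 7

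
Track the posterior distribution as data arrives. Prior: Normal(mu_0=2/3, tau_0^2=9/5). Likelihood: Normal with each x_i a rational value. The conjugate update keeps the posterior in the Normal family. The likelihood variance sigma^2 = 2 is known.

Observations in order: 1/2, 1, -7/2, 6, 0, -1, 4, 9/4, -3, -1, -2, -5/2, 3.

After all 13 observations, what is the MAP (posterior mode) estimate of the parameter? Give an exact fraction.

485/1524

obs 1: x=1/2 → posterior Normal(67/114, 18/19)
obs 2: x=1 → posterior Normal(121/168, 9/14)
obs 3: x=-7/2 → posterior Normal(-34/111, 18/37)
obs 4: x=6 → posterior Normal(64/69, 9/23)
obs 5: x=0 → posterior Normal(128/165, 18/55)
obs 6: x=-1 → posterior Normal(101/192, 9/32)
obs 7: x=4 → posterior Normal(209/219, 18/73)
obs 8: x=9/4 → posterior Normal(1079/984, 9/41)
obs 9: x=-3 → posterior Normal(755/1092, 18/91)
obs 10: x=-1 → posterior Normal(647/1200, 9/50)
obs 11: x=-2 → posterior Normal(431/1308, 18/109)
obs 12: x=-5/2 → posterior Normal(161/1416, 9/59)
obs 13: x=3 → posterior Normal(485/1524, 18/127)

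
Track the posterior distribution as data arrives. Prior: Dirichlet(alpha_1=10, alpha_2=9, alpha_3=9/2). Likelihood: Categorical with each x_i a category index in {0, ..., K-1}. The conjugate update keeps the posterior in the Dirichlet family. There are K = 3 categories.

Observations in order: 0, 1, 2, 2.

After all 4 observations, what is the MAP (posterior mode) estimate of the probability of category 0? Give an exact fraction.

obs 1: x=0 → posterior Dirichlet(11, 9, 9/2)
obs 2: x=1 → posterior Dirichlet(11, 10, 9/2)
obs 3: x=2 → posterior Dirichlet(11, 10, 11/2)
obs 4: x=2 → posterior Dirichlet(11, 10, 13/2)

20/49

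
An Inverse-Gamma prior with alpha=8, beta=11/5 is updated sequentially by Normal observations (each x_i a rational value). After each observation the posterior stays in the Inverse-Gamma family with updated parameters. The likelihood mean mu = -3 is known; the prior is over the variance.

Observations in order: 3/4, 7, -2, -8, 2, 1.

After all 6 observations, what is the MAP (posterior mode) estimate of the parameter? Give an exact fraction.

obs 1: x=3/4 → posterior Inverse-Gamma(17/2, 1477/160)
obs 2: x=7 → posterior Inverse-Gamma(9, 9477/160)
obs 3: x=-2 → posterior Inverse-Gamma(19/2, 9557/160)
obs 4: x=-8 → posterior Inverse-Gamma(10, 11557/160)
obs 5: x=2 → posterior Inverse-Gamma(21/2, 13557/160)
obs 6: x=1 → posterior Inverse-Gamma(11, 14837/160)

14837/1920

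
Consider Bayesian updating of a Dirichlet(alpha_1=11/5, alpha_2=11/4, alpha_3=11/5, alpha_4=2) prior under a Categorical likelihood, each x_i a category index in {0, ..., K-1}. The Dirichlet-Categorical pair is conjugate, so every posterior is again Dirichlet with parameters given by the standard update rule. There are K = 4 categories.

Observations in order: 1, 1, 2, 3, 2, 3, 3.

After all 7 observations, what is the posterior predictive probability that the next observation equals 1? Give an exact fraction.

obs 1: x=1 → posterior Dirichlet(11/5, 15/4, 11/5, 2)
obs 2: x=1 → posterior Dirichlet(11/5, 19/4, 11/5, 2)
obs 3: x=2 → posterior Dirichlet(11/5, 19/4, 16/5, 2)
obs 4: x=3 → posterior Dirichlet(11/5, 19/4, 16/5, 3)
obs 5: x=2 → posterior Dirichlet(11/5, 19/4, 21/5, 3)
obs 6: x=3 → posterior Dirichlet(11/5, 19/4, 21/5, 4)
obs 7: x=3 → posterior Dirichlet(11/5, 19/4, 21/5, 5)

5/17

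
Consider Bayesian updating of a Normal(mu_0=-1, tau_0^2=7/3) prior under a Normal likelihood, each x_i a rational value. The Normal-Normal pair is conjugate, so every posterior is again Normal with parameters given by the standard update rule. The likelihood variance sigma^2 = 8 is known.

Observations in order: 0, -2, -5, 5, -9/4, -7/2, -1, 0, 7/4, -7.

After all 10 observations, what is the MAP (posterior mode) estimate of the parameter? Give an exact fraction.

obs 1: x=0 → posterior Normal(-24/31, 56/31)
obs 2: x=-2 → posterior Normal(-1, 28/19)
obs 3: x=-5 → posterior Normal(-73/45, 56/45)
obs 4: x=5 → posterior Normal(-19/26, 14/13)
obs 5: x=-9/4 → posterior Normal(-215/236, 56/59)
obs 6: x=-7/2 → posterior Normal(-313/264, 28/33)
obs 7: x=-1 → posterior Normal(-341/292, 56/73)
obs 8: x=0 → posterior Normal(-341/320, 7/10)
obs 9: x=7/4 → posterior Normal(-73/87, 56/87)
obs 10: x=-7 → posterior Normal(-61/47, 28/47)

-61/47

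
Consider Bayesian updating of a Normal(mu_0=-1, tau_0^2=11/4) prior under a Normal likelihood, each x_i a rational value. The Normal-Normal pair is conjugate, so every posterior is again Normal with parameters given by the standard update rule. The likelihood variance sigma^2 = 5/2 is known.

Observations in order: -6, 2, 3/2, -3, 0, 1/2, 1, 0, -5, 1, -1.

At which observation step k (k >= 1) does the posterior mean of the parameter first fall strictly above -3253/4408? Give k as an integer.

obs 1: x=-6 → posterior Normal(-76/21, 55/42)
obs 2: x=2 → posterior Normal(-27/16, 55/64)
obs 3: x=3/2 → posterior Normal(-75/86, 55/86)
obs 4: x=-3 → posterior Normal(-47/36, 55/108)
obs 5: x=0 → posterior Normal(-141/130, 11/26)
obs 6: x=1/2 → posterior Normal(-65/76, 55/152)
obs 7: x=1 → posterior Normal(-18/29, 55/174)
obs 8: x=0 → posterior Normal(-27/49, 55/196)
obs 9: x=-5 → posterior Normal(-1, 55/218)
obs 10: x=1 → posterior Normal(-49/60, 11/48)
obs 11: x=-1 → posterior Normal(-109/131, 55/262)

k = 7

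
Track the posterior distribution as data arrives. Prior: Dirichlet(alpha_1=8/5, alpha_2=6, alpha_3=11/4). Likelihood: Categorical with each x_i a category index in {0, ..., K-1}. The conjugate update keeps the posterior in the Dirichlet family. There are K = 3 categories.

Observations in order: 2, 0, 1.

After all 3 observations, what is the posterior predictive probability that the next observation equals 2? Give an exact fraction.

obs 1: x=2 → posterior Dirichlet(8/5, 6, 15/4)
obs 2: x=0 → posterior Dirichlet(13/5, 6, 15/4)
obs 3: x=1 → posterior Dirichlet(13/5, 7, 15/4)

25/89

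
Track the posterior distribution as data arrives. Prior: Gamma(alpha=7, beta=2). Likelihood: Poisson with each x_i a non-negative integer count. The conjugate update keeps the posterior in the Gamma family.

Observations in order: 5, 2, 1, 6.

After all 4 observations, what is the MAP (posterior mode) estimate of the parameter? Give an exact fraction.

10/3

obs 1: x=5 → posterior Gamma(12, 3)
obs 2: x=2 → posterior Gamma(14, 4)
obs 3: x=1 → posterior Gamma(15, 5)
obs 4: x=6 → posterior Gamma(21, 6)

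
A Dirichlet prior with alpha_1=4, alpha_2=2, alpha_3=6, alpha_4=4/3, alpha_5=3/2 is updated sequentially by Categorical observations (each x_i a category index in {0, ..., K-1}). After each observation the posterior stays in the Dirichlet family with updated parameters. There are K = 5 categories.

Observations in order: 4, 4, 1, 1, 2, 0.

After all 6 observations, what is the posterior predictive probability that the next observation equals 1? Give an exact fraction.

24/125

obs 1: x=4 → posterior Dirichlet(4, 2, 6, 4/3, 5/2)
obs 2: x=4 → posterior Dirichlet(4, 2, 6, 4/3, 7/2)
obs 3: x=1 → posterior Dirichlet(4, 3, 6, 4/3, 7/2)
obs 4: x=1 → posterior Dirichlet(4, 4, 6, 4/3, 7/2)
obs 5: x=2 → posterior Dirichlet(4, 4, 7, 4/3, 7/2)
obs 6: x=0 → posterior Dirichlet(5, 4, 7, 4/3, 7/2)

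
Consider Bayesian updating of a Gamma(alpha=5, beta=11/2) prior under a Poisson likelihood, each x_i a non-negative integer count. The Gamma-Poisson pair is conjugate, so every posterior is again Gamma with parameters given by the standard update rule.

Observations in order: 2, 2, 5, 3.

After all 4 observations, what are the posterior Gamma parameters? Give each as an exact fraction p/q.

obs 1: x=2 → posterior Gamma(7, 13/2)
obs 2: x=2 → posterior Gamma(9, 15/2)
obs 3: x=5 → posterior Gamma(14, 17/2)
obs 4: x=3 → posterior Gamma(17, 19/2)

alpha=17, beta=19/2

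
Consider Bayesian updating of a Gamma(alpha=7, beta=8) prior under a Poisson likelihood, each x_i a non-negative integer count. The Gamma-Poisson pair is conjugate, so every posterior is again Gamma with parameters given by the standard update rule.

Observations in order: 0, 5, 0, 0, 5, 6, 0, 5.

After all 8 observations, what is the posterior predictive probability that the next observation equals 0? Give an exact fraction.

5192296858534827628530496329220096/28351092476867700887730107366063041

obs 1: x=0 → posterior Gamma(7, 9)
obs 2: x=5 → posterior Gamma(12, 10)
obs 3: x=0 → posterior Gamma(12, 11)
obs 4: x=0 → posterior Gamma(12, 12)
obs 5: x=5 → posterior Gamma(17, 13)
obs 6: x=6 → posterior Gamma(23, 14)
obs 7: x=0 → posterior Gamma(23, 15)
obs 8: x=5 → posterior Gamma(28, 16)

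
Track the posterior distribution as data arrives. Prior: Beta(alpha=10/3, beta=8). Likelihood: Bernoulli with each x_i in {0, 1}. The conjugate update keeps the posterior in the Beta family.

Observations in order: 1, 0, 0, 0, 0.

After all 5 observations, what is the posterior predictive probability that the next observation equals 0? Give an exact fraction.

obs 1: x=1 → posterior Beta(13/3, 8)
obs 2: x=0 → posterior Beta(13/3, 9)
obs 3: x=0 → posterior Beta(13/3, 10)
obs 4: x=0 → posterior Beta(13/3, 11)
obs 5: x=0 → posterior Beta(13/3, 12)

36/49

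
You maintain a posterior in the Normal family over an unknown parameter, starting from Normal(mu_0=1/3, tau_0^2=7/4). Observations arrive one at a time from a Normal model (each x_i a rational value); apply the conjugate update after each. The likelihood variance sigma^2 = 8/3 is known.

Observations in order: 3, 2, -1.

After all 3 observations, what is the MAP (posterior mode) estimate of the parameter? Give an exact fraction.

obs 1: x=3 → posterior Normal(221/159, 56/53)
obs 2: x=2 → posterior Normal(347/222, 28/37)
obs 3: x=-1 → posterior Normal(284/285, 56/95)

284/285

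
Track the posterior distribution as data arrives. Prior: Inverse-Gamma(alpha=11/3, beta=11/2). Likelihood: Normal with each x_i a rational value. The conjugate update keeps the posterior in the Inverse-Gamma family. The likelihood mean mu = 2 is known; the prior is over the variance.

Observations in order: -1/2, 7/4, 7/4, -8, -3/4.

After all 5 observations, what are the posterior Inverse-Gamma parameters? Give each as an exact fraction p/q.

obs 1: x=-1/2 → posterior Inverse-Gamma(25/6, 69/8)
obs 2: x=7/4 → posterior Inverse-Gamma(14/3, 277/32)
obs 3: x=7/4 → posterior Inverse-Gamma(31/6, 139/16)
obs 4: x=-8 → posterior Inverse-Gamma(17/3, 939/16)
obs 5: x=-3/4 → posterior Inverse-Gamma(37/6, 1999/32)

alpha=37/6, beta=1999/32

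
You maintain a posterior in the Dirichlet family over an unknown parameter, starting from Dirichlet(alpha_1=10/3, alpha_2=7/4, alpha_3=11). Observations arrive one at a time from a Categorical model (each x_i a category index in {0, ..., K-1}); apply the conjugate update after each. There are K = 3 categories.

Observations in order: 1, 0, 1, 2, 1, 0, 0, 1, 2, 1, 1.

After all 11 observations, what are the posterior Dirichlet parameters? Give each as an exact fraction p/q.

alpha_1=19/3, alpha_2=31/4, alpha_3=13

obs 1: x=1 → posterior Dirichlet(10/3, 11/4, 11)
obs 2: x=0 → posterior Dirichlet(13/3, 11/4, 11)
obs 3: x=1 → posterior Dirichlet(13/3, 15/4, 11)
obs 4: x=2 → posterior Dirichlet(13/3, 15/4, 12)
obs 5: x=1 → posterior Dirichlet(13/3, 19/4, 12)
obs 6: x=0 → posterior Dirichlet(16/3, 19/4, 12)
obs 7: x=0 → posterior Dirichlet(19/3, 19/4, 12)
obs 8: x=1 → posterior Dirichlet(19/3, 23/4, 12)
obs 9: x=2 → posterior Dirichlet(19/3, 23/4, 13)
obs 10: x=1 → posterior Dirichlet(19/3, 27/4, 13)
obs 11: x=1 → posterior Dirichlet(19/3, 31/4, 13)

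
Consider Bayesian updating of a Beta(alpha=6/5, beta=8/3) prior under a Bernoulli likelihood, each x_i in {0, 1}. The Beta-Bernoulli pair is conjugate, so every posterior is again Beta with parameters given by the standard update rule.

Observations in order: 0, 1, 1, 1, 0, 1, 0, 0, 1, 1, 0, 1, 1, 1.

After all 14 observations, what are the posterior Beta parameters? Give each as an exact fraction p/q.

alpha=51/5, beta=23/3

obs 1: x=0 → posterior Beta(6/5, 11/3)
obs 2: x=1 → posterior Beta(11/5, 11/3)
obs 3: x=1 → posterior Beta(16/5, 11/3)
obs 4: x=1 → posterior Beta(21/5, 11/3)
obs 5: x=0 → posterior Beta(21/5, 14/3)
obs 6: x=1 → posterior Beta(26/5, 14/3)
obs 7: x=0 → posterior Beta(26/5, 17/3)
obs 8: x=0 → posterior Beta(26/5, 20/3)
obs 9: x=1 → posterior Beta(31/5, 20/3)
obs 10: x=1 → posterior Beta(36/5, 20/3)
obs 11: x=0 → posterior Beta(36/5, 23/3)
obs 12: x=1 → posterior Beta(41/5, 23/3)
obs 13: x=1 → posterior Beta(46/5, 23/3)
obs 14: x=1 → posterior Beta(51/5, 23/3)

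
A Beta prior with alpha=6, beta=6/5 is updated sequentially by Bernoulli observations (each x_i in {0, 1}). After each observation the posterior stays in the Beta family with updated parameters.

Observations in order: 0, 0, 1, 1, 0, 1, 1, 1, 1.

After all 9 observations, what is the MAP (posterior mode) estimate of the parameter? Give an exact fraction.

55/71

obs 1: x=0 → posterior Beta(6, 11/5)
obs 2: x=0 → posterior Beta(6, 16/5)
obs 3: x=1 → posterior Beta(7, 16/5)
obs 4: x=1 → posterior Beta(8, 16/5)
obs 5: x=0 → posterior Beta(8, 21/5)
obs 6: x=1 → posterior Beta(9, 21/5)
obs 7: x=1 → posterior Beta(10, 21/5)
obs 8: x=1 → posterior Beta(11, 21/5)
obs 9: x=1 → posterior Beta(12, 21/5)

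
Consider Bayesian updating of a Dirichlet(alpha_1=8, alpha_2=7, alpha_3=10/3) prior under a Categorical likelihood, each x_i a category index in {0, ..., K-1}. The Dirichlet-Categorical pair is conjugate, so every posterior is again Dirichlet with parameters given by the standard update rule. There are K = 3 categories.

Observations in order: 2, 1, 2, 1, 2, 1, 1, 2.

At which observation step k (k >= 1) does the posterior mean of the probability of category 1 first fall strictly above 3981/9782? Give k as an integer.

obs 1: x=2 → posterior Dirichlet(8, 7, 13/3)
obs 2: x=1 → posterior Dirichlet(8, 8, 13/3)
obs 3: x=2 → posterior Dirichlet(8, 8, 16/3)
obs 4: x=1 → posterior Dirichlet(8, 9, 16/3)
obs 5: x=2 → posterior Dirichlet(8, 9, 19/3)
obs 6: x=1 → posterior Dirichlet(8, 10, 19/3)
obs 7: x=1 → posterior Dirichlet(8, 11, 19/3)
obs 8: x=2 → posterior Dirichlet(8, 11, 22/3)

k = 6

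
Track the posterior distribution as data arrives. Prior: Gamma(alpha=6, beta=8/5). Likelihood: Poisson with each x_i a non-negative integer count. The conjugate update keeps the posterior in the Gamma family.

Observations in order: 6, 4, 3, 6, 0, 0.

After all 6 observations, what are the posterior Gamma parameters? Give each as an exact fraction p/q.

alpha=25, beta=38/5

obs 1: x=6 → posterior Gamma(12, 13/5)
obs 2: x=4 → posterior Gamma(16, 18/5)
obs 3: x=3 → posterior Gamma(19, 23/5)
obs 4: x=6 → posterior Gamma(25, 28/5)
obs 5: x=0 → posterior Gamma(25, 33/5)
obs 6: x=0 → posterior Gamma(25, 38/5)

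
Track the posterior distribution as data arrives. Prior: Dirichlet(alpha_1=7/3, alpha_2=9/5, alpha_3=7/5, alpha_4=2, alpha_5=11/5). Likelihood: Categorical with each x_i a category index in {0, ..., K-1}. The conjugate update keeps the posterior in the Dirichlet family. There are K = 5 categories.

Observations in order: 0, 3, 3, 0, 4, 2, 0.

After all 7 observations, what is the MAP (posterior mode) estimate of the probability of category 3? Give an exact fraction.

obs 1: x=0 → posterior Dirichlet(10/3, 9/5, 7/5, 2, 11/5)
obs 2: x=3 → posterior Dirichlet(10/3, 9/5, 7/5, 3, 11/5)
obs 3: x=3 → posterior Dirichlet(10/3, 9/5, 7/5, 4, 11/5)
obs 4: x=0 → posterior Dirichlet(13/3, 9/5, 7/5, 4, 11/5)
obs 5: x=4 → posterior Dirichlet(13/3, 9/5, 7/5, 4, 16/5)
obs 6: x=2 → posterior Dirichlet(13/3, 9/5, 12/5, 4, 16/5)
obs 7: x=0 → posterior Dirichlet(16/3, 9/5, 12/5, 4, 16/5)

45/176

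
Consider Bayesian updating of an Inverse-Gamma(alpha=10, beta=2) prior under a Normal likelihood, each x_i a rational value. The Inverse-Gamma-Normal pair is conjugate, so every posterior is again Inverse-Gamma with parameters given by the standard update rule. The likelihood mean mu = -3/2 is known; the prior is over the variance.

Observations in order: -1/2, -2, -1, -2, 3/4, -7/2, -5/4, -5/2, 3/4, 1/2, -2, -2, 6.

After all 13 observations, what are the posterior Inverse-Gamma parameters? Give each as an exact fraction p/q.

alpha=33/2, beta=1307/32

obs 1: x=-1/2 → posterior Inverse-Gamma(21/2, 5/2)
obs 2: x=-2 → posterior Inverse-Gamma(11, 21/8)
obs 3: x=-1 → posterior Inverse-Gamma(23/2, 11/4)
obs 4: x=-2 → posterior Inverse-Gamma(12, 23/8)
obs 5: x=3/4 → posterior Inverse-Gamma(25/2, 173/32)
obs 6: x=-7/2 → posterior Inverse-Gamma(13, 237/32)
obs 7: x=-5/4 → posterior Inverse-Gamma(27/2, 119/16)
obs 8: x=-5/2 → posterior Inverse-Gamma(14, 127/16)
obs 9: x=3/4 → posterior Inverse-Gamma(29/2, 335/32)
obs 10: x=1/2 → posterior Inverse-Gamma(15, 399/32)
obs 11: x=-2 → posterior Inverse-Gamma(31/2, 403/32)
obs 12: x=-2 → posterior Inverse-Gamma(16, 407/32)
obs 13: x=6 → posterior Inverse-Gamma(33/2, 1307/32)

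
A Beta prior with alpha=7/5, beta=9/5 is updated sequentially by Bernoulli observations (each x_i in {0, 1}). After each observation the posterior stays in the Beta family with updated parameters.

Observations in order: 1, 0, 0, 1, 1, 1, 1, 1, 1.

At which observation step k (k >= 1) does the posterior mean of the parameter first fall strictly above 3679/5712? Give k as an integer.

k = 8

obs 1: x=1 → posterior Beta(12/5, 9/5)
obs 2: x=0 → posterior Beta(12/5, 14/5)
obs 3: x=0 → posterior Beta(12/5, 19/5)
obs 4: x=1 → posterior Beta(17/5, 19/5)
obs 5: x=1 → posterior Beta(22/5, 19/5)
obs 6: x=1 → posterior Beta(27/5, 19/5)
obs 7: x=1 → posterior Beta(32/5, 19/5)
obs 8: x=1 → posterior Beta(37/5, 19/5)
obs 9: x=1 → posterior Beta(42/5, 19/5)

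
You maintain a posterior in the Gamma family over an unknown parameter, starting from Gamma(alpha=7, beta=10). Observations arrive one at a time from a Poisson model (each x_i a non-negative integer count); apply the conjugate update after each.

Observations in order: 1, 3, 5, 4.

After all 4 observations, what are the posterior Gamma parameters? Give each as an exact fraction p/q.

alpha=20, beta=14

obs 1: x=1 → posterior Gamma(8, 11)
obs 2: x=3 → posterior Gamma(11, 12)
obs 3: x=5 → posterior Gamma(16, 13)
obs 4: x=4 → posterior Gamma(20, 14)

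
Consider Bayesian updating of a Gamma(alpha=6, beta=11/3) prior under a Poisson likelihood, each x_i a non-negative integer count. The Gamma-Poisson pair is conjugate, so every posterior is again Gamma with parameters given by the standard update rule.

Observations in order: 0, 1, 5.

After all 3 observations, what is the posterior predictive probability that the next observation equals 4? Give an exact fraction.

452874240000000000000/6132610415680998648961

obs 1: x=0 → posterior Gamma(6, 14/3)
obs 2: x=1 → posterior Gamma(7, 17/3)
obs 3: x=5 → posterior Gamma(12, 20/3)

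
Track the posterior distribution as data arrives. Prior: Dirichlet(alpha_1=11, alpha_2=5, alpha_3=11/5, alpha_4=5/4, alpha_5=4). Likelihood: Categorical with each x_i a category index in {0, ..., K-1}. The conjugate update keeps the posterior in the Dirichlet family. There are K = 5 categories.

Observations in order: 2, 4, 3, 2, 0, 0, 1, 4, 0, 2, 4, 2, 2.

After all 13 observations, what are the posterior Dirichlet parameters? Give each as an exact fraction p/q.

obs 1: x=2 → posterior Dirichlet(11, 5, 16/5, 5/4, 4)
obs 2: x=4 → posterior Dirichlet(11, 5, 16/5, 5/4, 5)
obs 3: x=3 → posterior Dirichlet(11, 5, 16/5, 9/4, 5)
obs 4: x=2 → posterior Dirichlet(11, 5, 21/5, 9/4, 5)
obs 5: x=0 → posterior Dirichlet(12, 5, 21/5, 9/4, 5)
obs 6: x=0 → posterior Dirichlet(13, 5, 21/5, 9/4, 5)
obs 7: x=1 → posterior Dirichlet(13, 6, 21/5, 9/4, 5)
obs 8: x=4 → posterior Dirichlet(13, 6, 21/5, 9/4, 6)
obs 9: x=0 → posterior Dirichlet(14, 6, 21/5, 9/4, 6)
obs 10: x=2 → posterior Dirichlet(14, 6, 26/5, 9/4, 6)
obs 11: x=4 → posterior Dirichlet(14, 6, 26/5, 9/4, 7)
obs 12: x=2 → posterior Dirichlet(14, 6, 31/5, 9/4, 7)
obs 13: x=2 → posterior Dirichlet(14, 6, 36/5, 9/4, 7)

alpha_1=14, alpha_2=6, alpha_3=36/5, alpha_4=9/4, alpha_5=7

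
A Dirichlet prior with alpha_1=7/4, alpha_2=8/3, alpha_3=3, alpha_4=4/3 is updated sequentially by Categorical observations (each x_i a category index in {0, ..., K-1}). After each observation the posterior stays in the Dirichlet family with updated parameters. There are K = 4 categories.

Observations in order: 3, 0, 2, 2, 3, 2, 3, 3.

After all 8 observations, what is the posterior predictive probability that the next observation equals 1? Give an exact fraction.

32/201

obs 1: x=3 → posterior Dirichlet(7/4, 8/3, 3, 7/3)
obs 2: x=0 → posterior Dirichlet(11/4, 8/3, 3, 7/3)
obs 3: x=2 → posterior Dirichlet(11/4, 8/3, 4, 7/3)
obs 4: x=2 → posterior Dirichlet(11/4, 8/3, 5, 7/3)
obs 5: x=3 → posterior Dirichlet(11/4, 8/3, 5, 10/3)
obs 6: x=2 → posterior Dirichlet(11/4, 8/3, 6, 10/3)
obs 7: x=3 → posterior Dirichlet(11/4, 8/3, 6, 13/3)
obs 8: x=3 → posterior Dirichlet(11/4, 8/3, 6, 16/3)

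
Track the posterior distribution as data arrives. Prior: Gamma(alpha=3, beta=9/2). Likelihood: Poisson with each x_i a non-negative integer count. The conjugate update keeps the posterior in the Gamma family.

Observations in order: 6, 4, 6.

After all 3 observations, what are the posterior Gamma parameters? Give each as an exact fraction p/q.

obs 1: x=6 → posterior Gamma(9, 11/2)
obs 2: x=4 → posterior Gamma(13, 13/2)
obs 3: x=6 → posterior Gamma(19, 15/2)

alpha=19, beta=15/2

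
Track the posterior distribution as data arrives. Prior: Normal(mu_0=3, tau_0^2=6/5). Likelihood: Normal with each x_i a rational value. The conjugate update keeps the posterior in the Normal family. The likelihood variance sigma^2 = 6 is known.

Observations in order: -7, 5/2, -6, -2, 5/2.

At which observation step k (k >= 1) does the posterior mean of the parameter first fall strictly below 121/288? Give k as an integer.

k = 4

obs 1: x=-7 → posterior Normal(4/3, 1)
obs 2: x=5/2 → posterior Normal(3/2, 6/7)
obs 3: x=-6 → posterior Normal(9/16, 3/4)
obs 4: x=-2 → posterior Normal(5/18, 2/3)
obs 5: x=5/2 → posterior Normal(1/2, 3/5)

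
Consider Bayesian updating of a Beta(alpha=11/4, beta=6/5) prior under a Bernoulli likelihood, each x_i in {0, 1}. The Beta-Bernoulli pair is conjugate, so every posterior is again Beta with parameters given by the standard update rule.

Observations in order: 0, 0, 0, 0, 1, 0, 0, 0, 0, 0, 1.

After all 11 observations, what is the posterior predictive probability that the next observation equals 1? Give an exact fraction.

obs 1: x=0 → posterior Beta(11/4, 11/5)
obs 2: x=0 → posterior Beta(11/4, 16/5)
obs 3: x=0 → posterior Beta(11/4, 21/5)
obs 4: x=0 → posterior Beta(11/4, 26/5)
obs 5: x=1 → posterior Beta(15/4, 26/5)
obs 6: x=0 → posterior Beta(15/4, 31/5)
obs 7: x=0 → posterior Beta(15/4, 36/5)
obs 8: x=0 → posterior Beta(15/4, 41/5)
obs 9: x=0 → posterior Beta(15/4, 46/5)
obs 10: x=0 → posterior Beta(15/4, 51/5)
obs 11: x=1 → posterior Beta(19/4, 51/5)

95/299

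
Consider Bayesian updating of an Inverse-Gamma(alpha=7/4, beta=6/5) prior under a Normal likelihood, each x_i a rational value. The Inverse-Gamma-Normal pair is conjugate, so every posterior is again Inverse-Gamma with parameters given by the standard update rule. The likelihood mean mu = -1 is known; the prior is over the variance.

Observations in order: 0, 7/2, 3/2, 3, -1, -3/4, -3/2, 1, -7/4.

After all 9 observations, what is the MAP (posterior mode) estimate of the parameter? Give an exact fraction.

obs 1: x=0 → posterior Inverse-Gamma(9/4, 17/10)
obs 2: x=7/2 → posterior Inverse-Gamma(11/4, 473/40)
obs 3: x=3/2 → posterior Inverse-Gamma(13/4, 299/20)
obs 4: x=3 → posterior Inverse-Gamma(15/4, 459/20)
obs 5: x=-1 → posterior Inverse-Gamma(17/4, 459/20)
obs 6: x=-3/4 → posterior Inverse-Gamma(19/4, 3677/160)
obs 7: x=-3/2 → posterior Inverse-Gamma(21/4, 3697/160)
obs 8: x=1 → posterior Inverse-Gamma(23/4, 4017/160)
obs 9: x=-7/4 → posterior Inverse-Gamma(25/4, 2031/80)

2031/580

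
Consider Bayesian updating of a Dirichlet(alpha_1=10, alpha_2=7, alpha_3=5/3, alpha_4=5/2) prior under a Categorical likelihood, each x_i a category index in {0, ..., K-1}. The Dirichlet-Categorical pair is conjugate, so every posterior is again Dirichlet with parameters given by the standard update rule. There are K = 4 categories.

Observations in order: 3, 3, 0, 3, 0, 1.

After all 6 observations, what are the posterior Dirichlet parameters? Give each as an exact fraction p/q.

alpha_1=12, alpha_2=8, alpha_3=5/3, alpha_4=11/2

obs 1: x=3 → posterior Dirichlet(10, 7, 5/3, 7/2)
obs 2: x=3 → posterior Dirichlet(10, 7, 5/3, 9/2)
obs 3: x=0 → posterior Dirichlet(11, 7, 5/3, 9/2)
obs 4: x=3 → posterior Dirichlet(11, 7, 5/3, 11/2)
obs 5: x=0 → posterior Dirichlet(12, 7, 5/3, 11/2)
obs 6: x=1 → posterior Dirichlet(12, 8, 5/3, 11/2)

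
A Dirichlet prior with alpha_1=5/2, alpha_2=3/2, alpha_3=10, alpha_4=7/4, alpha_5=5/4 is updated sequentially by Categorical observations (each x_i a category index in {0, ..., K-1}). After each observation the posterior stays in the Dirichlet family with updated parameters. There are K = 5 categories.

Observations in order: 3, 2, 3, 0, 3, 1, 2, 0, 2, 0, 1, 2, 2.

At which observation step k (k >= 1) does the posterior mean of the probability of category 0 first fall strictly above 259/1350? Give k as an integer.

k = 10

obs 1: x=3 → posterior Dirichlet(5/2, 3/2, 10, 11/4, 5/4)
obs 2: x=2 → posterior Dirichlet(5/2, 3/2, 11, 11/4, 5/4)
obs 3: x=3 → posterior Dirichlet(5/2, 3/2, 11, 15/4, 5/4)
obs 4: x=0 → posterior Dirichlet(7/2, 3/2, 11, 15/4, 5/4)
obs 5: x=3 → posterior Dirichlet(7/2, 3/2, 11, 19/4, 5/4)
obs 6: x=1 → posterior Dirichlet(7/2, 5/2, 11, 19/4, 5/4)
obs 7: x=2 → posterior Dirichlet(7/2, 5/2, 12, 19/4, 5/4)
obs 8: x=0 → posterior Dirichlet(9/2, 5/2, 12, 19/4, 5/4)
obs 9: x=2 → posterior Dirichlet(9/2, 5/2, 13, 19/4, 5/4)
obs 10: x=0 → posterior Dirichlet(11/2, 5/2, 13, 19/4, 5/4)
obs 11: x=1 → posterior Dirichlet(11/2, 7/2, 13, 19/4, 5/4)
obs 12: x=2 → posterior Dirichlet(11/2, 7/2, 14, 19/4, 5/4)
obs 13: x=2 → posterior Dirichlet(11/2, 7/2, 15, 19/4, 5/4)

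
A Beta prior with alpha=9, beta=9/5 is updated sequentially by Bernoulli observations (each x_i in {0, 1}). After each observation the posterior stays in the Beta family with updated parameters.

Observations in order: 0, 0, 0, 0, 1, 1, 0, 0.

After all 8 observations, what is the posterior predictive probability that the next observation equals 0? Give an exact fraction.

obs 1: x=0 → posterior Beta(9, 14/5)
obs 2: x=0 → posterior Beta(9, 19/5)
obs 3: x=0 → posterior Beta(9, 24/5)
obs 4: x=0 → posterior Beta(9, 29/5)
obs 5: x=1 → posterior Beta(10, 29/5)
obs 6: x=1 → posterior Beta(11, 29/5)
obs 7: x=0 → posterior Beta(11, 34/5)
obs 8: x=0 → posterior Beta(11, 39/5)

39/94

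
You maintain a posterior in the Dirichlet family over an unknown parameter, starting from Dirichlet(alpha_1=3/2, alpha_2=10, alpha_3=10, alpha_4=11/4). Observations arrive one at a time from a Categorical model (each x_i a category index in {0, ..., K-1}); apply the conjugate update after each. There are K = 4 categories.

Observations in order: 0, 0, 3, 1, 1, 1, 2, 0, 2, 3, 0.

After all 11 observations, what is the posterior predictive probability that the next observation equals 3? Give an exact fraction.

obs 1: x=0 → posterior Dirichlet(5/2, 10, 10, 11/4)
obs 2: x=0 → posterior Dirichlet(7/2, 10, 10, 11/4)
obs 3: x=3 → posterior Dirichlet(7/2, 10, 10, 15/4)
obs 4: x=1 → posterior Dirichlet(7/2, 11, 10, 15/4)
obs 5: x=1 → posterior Dirichlet(7/2, 12, 10, 15/4)
obs 6: x=1 → posterior Dirichlet(7/2, 13, 10, 15/4)
obs 7: x=2 → posterior Dirichlet(7/2, 13, 11, 15/4)
obs 8: x=0 → posterior Dirichlet(9/2, 13, 11, 15/4)
obs 9: x=2 → posterior Dirichlet(9/2, 13, 12, 15/4)
obs 10: x=3 → posterior Dirichlet(9/2, 13, 12, 19/4)
obs 11: x=0 → posterior Dirichlet(11/2, 13, 12, 19/4)

19/141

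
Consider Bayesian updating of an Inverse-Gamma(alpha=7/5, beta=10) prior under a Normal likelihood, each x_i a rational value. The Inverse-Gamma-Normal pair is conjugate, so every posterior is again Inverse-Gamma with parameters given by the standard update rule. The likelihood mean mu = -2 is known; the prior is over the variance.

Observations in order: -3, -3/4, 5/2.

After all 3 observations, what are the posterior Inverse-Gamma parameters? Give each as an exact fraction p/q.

alpha=29/10, beta=685/32

obs 1: x=-3 → posterior Inverse-Gamma(19/10, 21/2)
obs 2: x=-3/4 → posterior Inverse-Gamma(12/5, 361/32)
obs 3: x=5/2 → posterior Inverse-Gamma(29/10, 685/32)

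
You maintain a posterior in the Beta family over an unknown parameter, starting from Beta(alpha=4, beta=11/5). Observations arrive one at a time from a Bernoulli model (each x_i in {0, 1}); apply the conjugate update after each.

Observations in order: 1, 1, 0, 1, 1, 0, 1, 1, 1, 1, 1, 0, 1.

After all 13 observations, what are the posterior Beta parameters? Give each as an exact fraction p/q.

obs 1: x=1 → posterior Beta(5, 11/5)
obs 2: x=1 → posterior Beta(6, 11/5)
obs 3: x=0 → posterior Beta(6, 16/5)
obs 4: x=1 → posterior Beta(7, 16/5)
obs 5: x=1 → posterior Beta(8, 16/5)
obs 6: x=0 → posterior Beta(8, 21/5)
obs 7: x=1 → posterior Beta(9, 21/5)
obs 8: x=1 → posterior Beta(10, 21/5)
obs 9: x=1 → posterior Beta(11, 21/5)
obs 10: x=1 → posterior Beta(12, 21/5)
obs 11: x=1 → posterior Beta(13, 21/5)
obs 12: x=0 → posterior Beta(13, 26/5)
obs 13: x=1 → posterior Beta(14, 26/5)

alpha=14, beta=26/5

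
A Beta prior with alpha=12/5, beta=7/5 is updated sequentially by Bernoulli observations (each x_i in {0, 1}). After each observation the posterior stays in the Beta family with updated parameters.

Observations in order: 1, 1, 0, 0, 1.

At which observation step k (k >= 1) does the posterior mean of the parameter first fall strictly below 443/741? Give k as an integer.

obs 1: x=1 → posterior Beta(17/5, 7/5)
obs 2: x=1 → posterior Beta(22/5, 7/5)
obs 3: x=0 → posterior Beta(22/5, 12/5)
obs 4: x=0 → posterior Beta(22/5, 17/5)
obs 5: x=1 → posterior Beta(27/5, 17/5)

k = 4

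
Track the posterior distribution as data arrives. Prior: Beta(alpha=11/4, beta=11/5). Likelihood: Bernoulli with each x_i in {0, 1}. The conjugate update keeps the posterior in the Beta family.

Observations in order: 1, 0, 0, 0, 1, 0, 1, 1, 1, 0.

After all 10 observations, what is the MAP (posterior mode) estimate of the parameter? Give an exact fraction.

135/259

obs 1: x=1 → posterior Beta(15/4, 11/5)
obs 2: x=0 → posterior Beta(15/4, 16/5)
obs 3: x=0 → posterior Beta(15/4, 21/5)
obs 4: x=0 → posterior Beta(15/4, 26/5)
obs 5: x=1 → posterior Beta(19/4, 26/5)
obs 6: x=0 → posterior Beta(19/4, 31/5)
obs 7: x=1 → posterior Beta(23/4, 31/5)
obs 8: x=1 → posterior Beta(27/4, 31/5)
obs 9: x=1 → posterior Beta(31/4, 31/5)
obs 10: x=0 → posterior Beta(31/4, 36/5)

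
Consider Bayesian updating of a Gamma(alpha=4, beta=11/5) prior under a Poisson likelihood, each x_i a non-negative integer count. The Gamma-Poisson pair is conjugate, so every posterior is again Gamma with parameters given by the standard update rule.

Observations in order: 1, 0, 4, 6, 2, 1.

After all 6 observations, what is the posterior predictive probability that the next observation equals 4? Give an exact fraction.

400916188650423580857983948801990625/3807783932766699862493193563344470016

obs 1: x=1 → posterior Gamma(5, 16/5)
obs 2: x=0 → posterior Gamma(5, 21/5)
obs 3: x=4 → posterior Gamma(9, 26/5)
obs 4: x=6 → posterior Gamma(15, 31/5)
obs 5: x=2 → posterior Gamma(17, 36/5)
obs 6: x=1 → posterior Gamma(18, 41/5)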